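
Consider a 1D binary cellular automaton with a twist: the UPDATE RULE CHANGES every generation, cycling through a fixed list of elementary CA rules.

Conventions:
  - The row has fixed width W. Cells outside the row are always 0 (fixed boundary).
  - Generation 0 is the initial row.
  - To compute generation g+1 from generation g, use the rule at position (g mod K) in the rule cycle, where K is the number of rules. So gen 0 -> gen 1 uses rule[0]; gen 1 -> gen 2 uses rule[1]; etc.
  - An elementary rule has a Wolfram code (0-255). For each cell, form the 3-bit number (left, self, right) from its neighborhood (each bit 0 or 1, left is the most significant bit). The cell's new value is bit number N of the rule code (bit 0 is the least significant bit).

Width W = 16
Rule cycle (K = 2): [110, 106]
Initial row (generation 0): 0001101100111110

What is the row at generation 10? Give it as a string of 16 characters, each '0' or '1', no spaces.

Answer: 1010111110001000

Derivation:
Gen 0: 0001101100111110
Gen 1 (rule 110): 0011111101100010
Gen 2 (rule 106): 0110000111100100
Gen 3 (rule 110): 1110001100101100
Gen 4 (rule 106): 1010011101011100
Gen 5 (rule 110): 1110110111110100
Gen 6 (rule 106): 1011111100011000
Gen 7 (rule 110): 1110000100111000
Gen 8 (rule 106): 1010001001101000
Gen 9 (rule 110): 1110011011111000
Gen 10 (rule 106): 1010111110001000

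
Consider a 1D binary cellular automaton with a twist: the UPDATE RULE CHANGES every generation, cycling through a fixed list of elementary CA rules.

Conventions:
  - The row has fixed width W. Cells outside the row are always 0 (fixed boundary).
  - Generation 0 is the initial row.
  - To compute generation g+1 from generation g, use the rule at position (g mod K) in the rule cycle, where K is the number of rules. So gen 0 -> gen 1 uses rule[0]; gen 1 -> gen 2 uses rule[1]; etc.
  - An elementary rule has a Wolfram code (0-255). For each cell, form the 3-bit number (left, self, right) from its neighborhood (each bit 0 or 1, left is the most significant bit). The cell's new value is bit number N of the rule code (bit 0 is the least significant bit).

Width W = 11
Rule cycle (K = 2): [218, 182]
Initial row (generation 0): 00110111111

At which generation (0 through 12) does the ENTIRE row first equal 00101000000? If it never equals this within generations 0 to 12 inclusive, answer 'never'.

Gen 0: 00110111111
Gen 1 (rule 218): 01110111111
Gen 2 (rule 182): 10101011110
Gen 3 (rule 218): 00000011111
Gen 4 (rule 182): 00000101110
Gen 5 (rule 218): 00001001111
Gen 6 (rule 182): 00011110110
Gen 7 (rule 218): 00111110111
Gen 8 (rule 182): 01011101010
Gen 9 (rule 218): 10011100001
Gen 10 (rule 182): 11101010011
Gen 11 (rule 218): 11100001111
Gen 12 (rule 182): 01010010110

Answer: never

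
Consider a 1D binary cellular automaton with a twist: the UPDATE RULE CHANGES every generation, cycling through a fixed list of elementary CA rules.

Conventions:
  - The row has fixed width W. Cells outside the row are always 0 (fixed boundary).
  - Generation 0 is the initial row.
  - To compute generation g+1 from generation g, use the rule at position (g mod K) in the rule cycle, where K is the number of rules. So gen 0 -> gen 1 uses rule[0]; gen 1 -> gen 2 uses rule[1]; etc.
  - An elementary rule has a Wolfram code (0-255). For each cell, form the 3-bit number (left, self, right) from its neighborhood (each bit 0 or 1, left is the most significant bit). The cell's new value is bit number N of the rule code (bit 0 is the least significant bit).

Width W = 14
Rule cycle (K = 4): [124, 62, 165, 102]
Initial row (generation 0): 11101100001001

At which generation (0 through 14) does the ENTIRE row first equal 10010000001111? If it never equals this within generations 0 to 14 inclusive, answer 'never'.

Gen 0: 11101100001001
Gen 1 (rule 124): 10111110001101
Gen 2 (rule 62): 11100001011011
Gen 3 (rule 165): 01001101100100
Gen 4 (rule 102): 11010110101100
Gen 5 (rule 124): 11111111111110
Gen 6 (rule 62): 10000000000001
Gen 7 (rule 165): 10111111111101
Gen 8 (rule 102): 11000000000111
Gen 9 (rule 124): 11100000000101
Gen 10 (rule 62): 10010000001111
Gen 11 (rule 165): 10010111100110
Gen 12 (rule 102): 10111000101010
Gen 13 (rule 124): 11101100111111
Gen 14 (rule 62): 10011011100000

Answer: 10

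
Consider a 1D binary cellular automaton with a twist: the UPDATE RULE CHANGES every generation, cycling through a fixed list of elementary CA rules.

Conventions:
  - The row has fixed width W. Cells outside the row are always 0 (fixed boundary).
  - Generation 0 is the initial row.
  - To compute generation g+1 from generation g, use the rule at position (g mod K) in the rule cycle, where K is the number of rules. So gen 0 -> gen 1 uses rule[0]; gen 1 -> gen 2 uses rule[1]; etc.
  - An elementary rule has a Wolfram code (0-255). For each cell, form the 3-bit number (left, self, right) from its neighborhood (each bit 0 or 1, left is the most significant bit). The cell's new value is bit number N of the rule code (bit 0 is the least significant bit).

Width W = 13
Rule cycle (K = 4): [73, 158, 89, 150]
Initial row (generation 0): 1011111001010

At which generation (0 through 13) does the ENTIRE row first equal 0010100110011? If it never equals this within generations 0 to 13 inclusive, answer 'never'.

Answer: 8

Derivation:
Gen 0: 1011111001010
Gen 1 (rule 73): 0010001000000
Gen 2 (rule 158): 0111011100000
Gen 3 (rule 89): 0101010111111
Gen 4 (rule 150): 1101010011110
Gen 5 (rule 73): 1100000010010
Gen 6 (rule 158): 1010000111111
Gen 7 (rule 89): 0001110100001
Gen 8 (rule 150): 0010100110011
Gen 9 (rule 73): 1000000110011
Gen 10 (rule 158): 1100001101110
Gen 11 (rule 89): 1111101101011
Gen 12 (rule 150): 0111000001000
Gen 13 (rule 73): 0101011100011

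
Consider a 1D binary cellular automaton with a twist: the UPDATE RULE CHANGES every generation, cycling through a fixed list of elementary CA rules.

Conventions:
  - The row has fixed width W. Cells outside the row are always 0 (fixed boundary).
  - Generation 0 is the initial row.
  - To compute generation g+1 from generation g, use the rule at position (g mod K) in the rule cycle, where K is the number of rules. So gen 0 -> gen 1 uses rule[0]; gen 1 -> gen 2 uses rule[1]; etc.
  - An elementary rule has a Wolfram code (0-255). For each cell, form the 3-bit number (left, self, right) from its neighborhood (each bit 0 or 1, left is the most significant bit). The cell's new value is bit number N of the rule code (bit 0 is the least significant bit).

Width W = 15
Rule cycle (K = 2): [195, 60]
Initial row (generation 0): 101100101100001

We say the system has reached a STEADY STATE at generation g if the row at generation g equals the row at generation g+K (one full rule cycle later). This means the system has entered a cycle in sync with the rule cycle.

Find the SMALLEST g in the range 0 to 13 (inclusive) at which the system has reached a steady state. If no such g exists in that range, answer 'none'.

Gen 0: 101100101100001
Gen 1 (rule 195): 000101000101110
Gen 2 (rule 60): 000111100111001
Gen 3 (rule 195): 111011101011010
Gen 4 (rule 60): 100110011110111
Gen 5 (rule 195): 001010101110011
Gen 6 (rule 60): 001111111001010
Gen 7 (rule 195): 110111111010000
Gen 8 (rule 60): 101100000111000
Gen 9 (rule 195): 000101111011011
Gen 10 (rule 60): 000111000110110
Gen 11 (rule 195): 111011011010010
Gen 12 (rule 60): 100110110111011
Gen 13 (rule 195): 001010010011001
Gen 14 (rule 60): 001111011010101
Gen 15 (rule 195): 110111001000000

Answer: none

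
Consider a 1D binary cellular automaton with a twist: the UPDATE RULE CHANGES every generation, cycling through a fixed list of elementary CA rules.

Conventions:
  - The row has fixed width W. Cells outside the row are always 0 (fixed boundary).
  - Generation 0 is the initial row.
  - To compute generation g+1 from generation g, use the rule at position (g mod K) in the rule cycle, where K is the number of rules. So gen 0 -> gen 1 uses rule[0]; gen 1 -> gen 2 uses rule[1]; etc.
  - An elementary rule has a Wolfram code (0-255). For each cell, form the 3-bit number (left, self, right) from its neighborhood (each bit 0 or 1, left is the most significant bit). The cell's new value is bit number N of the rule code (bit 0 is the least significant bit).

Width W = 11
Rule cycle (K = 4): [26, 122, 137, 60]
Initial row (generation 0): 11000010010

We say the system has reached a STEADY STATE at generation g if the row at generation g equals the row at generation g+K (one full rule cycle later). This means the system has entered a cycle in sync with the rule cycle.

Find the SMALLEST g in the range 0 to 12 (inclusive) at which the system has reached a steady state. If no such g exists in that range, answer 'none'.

Answer: 6

Derivation:
Gen 0: 11000010010
Gen 1 (rule 26): 10100101101
Gen 2 (rule 122): 01011011110
Gen 3 (rule 137): 00010011100
Gen 4 (rule 60): 00011010010
Gen 5 (rule 26): 00110001101
Gen 6 (rule 122): 01111011110
Gen 7 (rule 137): 01110011100
Gen 8 (rule 60): 01001010010
Gen 9 (rule 26): 10110001101
Gen 10 (rule 122): 01111011110
Gen 11 (rule 137): 01110011100
Gen 12 (rule 60): 01001010010
Gen 13 (rule 26): 10110001101
Gen 14 (rule 122): 01111011110
Gen 15 (rule 137): 01110011100
Gen 16 (rule 60): 01001010010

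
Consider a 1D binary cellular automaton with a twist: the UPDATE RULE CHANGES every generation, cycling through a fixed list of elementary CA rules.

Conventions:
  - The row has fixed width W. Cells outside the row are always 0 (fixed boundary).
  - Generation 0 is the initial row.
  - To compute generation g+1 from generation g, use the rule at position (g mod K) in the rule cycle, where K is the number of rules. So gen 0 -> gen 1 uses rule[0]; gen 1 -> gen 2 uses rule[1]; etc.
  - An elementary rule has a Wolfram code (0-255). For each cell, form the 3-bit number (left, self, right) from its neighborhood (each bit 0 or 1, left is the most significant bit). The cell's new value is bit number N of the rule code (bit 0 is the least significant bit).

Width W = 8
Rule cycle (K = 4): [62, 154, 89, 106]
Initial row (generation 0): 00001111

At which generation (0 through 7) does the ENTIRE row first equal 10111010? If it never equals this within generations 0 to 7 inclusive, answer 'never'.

Gen 0: 00001111
Gen 1 (rule 62): 00011000
Gen 2 (rule 154): 00110100
Gen 3 (rule 89): 10110011
Gen 4 (rule 106): 01110111
Gen 5 (rule 62): 11001100
Gen 6 (rule 154): 10111010
Gen 7 (rule 89): 00101001

Answer: 6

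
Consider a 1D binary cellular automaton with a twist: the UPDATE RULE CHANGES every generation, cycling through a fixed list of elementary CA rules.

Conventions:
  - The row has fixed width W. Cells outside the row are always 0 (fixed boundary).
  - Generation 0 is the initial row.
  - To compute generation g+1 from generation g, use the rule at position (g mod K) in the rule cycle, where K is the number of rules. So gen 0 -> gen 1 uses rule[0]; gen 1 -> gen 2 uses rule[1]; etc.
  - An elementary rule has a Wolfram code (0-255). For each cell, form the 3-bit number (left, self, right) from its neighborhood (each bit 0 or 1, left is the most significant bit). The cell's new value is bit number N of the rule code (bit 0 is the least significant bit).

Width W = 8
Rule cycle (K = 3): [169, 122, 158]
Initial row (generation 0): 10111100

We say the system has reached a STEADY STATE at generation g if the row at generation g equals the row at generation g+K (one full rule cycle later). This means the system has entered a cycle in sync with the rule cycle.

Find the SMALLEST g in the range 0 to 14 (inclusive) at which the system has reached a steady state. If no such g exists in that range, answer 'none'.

Gen 0: 10111100
Gen 1 (rule 169): 01111001
Gen 2 (rule 122): 11001110
Gen 3 (rule 158): 10111101
Gen 4 (rule 169): 01111010
Gen 5 (rule 122): 11001101
Gen 6 (rule 158): 10111001
Gen 7 (rule 169): 01110000
Gen 8 (rule 122): 11011000
Gen 9 (rule 158): 10010100
Gen 10 (rule 169): 00001001
Gen 11 (rule 122): 00010110
Gen 12 (rule 158): 00110101
Gen 13 (rule 169): 10101010
Gen 14 (rule 122): 01010101
Gen 15 (rule 158): 11010101
Gen 16 (rule 169): 10101010
Gen 17 (rule 122): 01010101

Answer: 13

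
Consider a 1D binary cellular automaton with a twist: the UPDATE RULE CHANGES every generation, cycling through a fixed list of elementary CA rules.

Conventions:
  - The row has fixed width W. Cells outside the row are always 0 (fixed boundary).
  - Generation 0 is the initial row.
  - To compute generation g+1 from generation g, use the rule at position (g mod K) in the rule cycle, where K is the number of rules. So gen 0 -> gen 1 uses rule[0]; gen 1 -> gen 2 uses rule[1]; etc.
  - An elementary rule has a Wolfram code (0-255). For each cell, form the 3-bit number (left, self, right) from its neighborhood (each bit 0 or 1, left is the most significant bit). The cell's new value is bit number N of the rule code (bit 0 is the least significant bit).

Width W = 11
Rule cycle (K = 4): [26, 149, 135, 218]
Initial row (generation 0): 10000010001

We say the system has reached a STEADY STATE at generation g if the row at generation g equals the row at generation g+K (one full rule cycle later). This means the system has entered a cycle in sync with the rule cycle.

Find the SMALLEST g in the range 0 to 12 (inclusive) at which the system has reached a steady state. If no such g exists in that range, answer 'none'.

Gen 0: 10000010001
Gen 1 (rule 26): 01000101010
Gen 2 (rule 149): 01110101011
Gen 3 (rule 135): 10100101000
Gen 4 (rule 218): 00011000100
Gen 5 (rule 26): 00110101010
Gen 6 (rule 149): 10000101011
Gen 7 (rule 135): 10111101000
Gen 8 (rule 218): 00111100100
Gen 9 (rule 26): 01100011010
Gen 10 (rule 149): 00011000011
Gen 11 (rule 135): 11100011100
Gen 12 (rule 218): 11110111110
Gen 13 (rule 26): 10000100001
Gen 14 (rule 149): 11110111101
Gen 15 (rule 135): 01100011001
Gen 16 (rule 218): 11110111110

Answer: 12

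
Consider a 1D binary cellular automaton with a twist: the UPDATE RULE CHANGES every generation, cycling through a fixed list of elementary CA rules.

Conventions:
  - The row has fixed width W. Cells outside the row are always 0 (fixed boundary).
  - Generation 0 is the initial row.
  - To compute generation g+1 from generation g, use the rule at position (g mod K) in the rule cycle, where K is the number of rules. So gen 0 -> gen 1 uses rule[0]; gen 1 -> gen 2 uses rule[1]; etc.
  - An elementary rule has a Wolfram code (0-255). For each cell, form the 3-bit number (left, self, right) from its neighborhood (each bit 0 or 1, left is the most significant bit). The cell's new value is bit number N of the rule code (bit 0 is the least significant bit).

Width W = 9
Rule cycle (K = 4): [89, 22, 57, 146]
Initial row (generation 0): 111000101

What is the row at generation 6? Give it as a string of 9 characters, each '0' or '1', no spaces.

Gen 0: 111000101
Gen 1 (rule 89): 101110000
Gen 2 (rule 22): 100001000
Gen 3 (rule 57): 011100111
Gen 4 (rule 146): 101011010
Gen 5 (rule 89): 000011001
Gen 6 (rule 22): 000100111

Answer: 000100111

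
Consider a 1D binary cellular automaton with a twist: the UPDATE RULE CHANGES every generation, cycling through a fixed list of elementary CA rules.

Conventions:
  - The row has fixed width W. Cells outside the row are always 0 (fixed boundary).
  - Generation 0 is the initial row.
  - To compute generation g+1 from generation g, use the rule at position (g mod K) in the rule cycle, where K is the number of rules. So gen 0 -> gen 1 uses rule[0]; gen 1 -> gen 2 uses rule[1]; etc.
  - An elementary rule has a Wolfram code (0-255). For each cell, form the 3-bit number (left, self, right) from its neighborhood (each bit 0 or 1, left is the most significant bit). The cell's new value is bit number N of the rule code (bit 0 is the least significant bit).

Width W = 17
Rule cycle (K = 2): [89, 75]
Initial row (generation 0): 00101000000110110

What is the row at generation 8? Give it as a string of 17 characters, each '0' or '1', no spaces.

Answer: 11111101010110001

Derivation:
Gen 0: 00101000000110110
Gen 1 (rule 89): 10000111110110111
Gen 2 (rule 75): 00111100010110101
Gen 3 (rule 89): 10100111000110000
Gen 4 (rule 75): 00001101011110111
Gen 5 (rule 89): 11101100010010101
Gen 6 (rule 75): 10101101100100000
Gen 7 (rule 89): 00001101110011111
Gen 8 (rule 75): 11111101010110001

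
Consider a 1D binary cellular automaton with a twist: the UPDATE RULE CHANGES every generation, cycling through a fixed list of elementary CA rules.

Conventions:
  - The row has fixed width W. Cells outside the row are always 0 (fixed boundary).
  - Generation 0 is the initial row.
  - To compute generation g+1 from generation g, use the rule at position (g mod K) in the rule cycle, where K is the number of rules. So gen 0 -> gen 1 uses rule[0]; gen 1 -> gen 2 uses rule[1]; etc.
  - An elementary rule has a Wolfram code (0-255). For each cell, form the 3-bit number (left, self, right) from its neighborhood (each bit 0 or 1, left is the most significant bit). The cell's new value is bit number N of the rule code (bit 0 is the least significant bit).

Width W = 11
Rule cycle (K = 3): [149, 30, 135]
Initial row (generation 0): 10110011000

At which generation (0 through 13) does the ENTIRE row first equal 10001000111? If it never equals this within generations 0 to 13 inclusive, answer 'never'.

Answer: 1

Derivation:
Gen 0: 10110011000
Gen 1 (rule 149): 10001000111
Gen 2 (rule 30): 11011101100
Gen 3 (rule 135): 00001000001
Gen 4 (rule 149): 11101111101
Gen 5 (rule 30): 10001000001
Gen 6 (rule 135): 10111011111
Gen 7 (rule 149): 10010001110
Gen 8 (rule 30): 11111011001
Gen 9 (rule 135): 01110000011
Gen 10 (rule 149): 00101111000
Gen 11 (rule 30): 01101000100
Gen 12 (rule 135): 10001011101
Gen 13 (rule 149): 11101001001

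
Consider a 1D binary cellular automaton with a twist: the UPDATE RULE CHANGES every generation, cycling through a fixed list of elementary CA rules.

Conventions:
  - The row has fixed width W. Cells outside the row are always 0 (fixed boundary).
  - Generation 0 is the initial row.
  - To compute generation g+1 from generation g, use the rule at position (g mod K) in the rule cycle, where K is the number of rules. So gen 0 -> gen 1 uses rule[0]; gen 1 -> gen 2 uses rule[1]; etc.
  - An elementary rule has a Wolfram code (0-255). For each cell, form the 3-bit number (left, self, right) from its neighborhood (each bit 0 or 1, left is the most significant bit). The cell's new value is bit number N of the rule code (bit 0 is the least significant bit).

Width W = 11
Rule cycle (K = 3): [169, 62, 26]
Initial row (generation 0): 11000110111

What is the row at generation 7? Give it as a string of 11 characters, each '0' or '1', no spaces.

Answer: 10100010000

Derivation:
Gen 0: 11000110111
Gen 1 (rule 169): 10010101110
Gen 2 (rule 62): 11111111001
Gen 3 (rule 26): 10000000110
Gen 4 (rule 169): 00111110100
Gen 5 (rule 62): 01100001110
Gen 6 (rule 26): 11010011001
Gen 7 (rule 169): 10100010000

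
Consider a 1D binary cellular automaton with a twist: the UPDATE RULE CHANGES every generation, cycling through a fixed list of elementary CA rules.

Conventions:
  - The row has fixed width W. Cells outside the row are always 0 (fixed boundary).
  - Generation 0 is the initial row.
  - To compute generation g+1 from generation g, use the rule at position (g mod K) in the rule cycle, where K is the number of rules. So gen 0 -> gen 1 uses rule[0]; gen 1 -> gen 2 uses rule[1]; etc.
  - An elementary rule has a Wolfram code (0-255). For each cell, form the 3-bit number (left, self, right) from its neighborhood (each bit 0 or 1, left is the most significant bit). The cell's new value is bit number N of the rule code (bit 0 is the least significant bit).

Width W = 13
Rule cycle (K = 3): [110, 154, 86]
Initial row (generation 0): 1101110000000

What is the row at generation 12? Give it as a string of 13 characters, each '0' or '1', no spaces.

Gen 0: 1101110000000
Gen 1 (rule 110): 1111010000000
Gen 2 (rule 154): 1110001000000
Gen 3 (rule 86): 0011011100000
Gen 4 (rule 110): 0111110100000
Gen 5 (rule 154): 1111100010000
Gen 6 (rule 86): 0000110111000
Gen 7 (rule 110): 0001111101000
Gen 8 (rule 154): 0011111000100
Gen 9 (rule 86): 0100001101110
Gen 10 (rule 110): 1100011111010
Gen 11 (rule 154): 1010111110001
Gen 12 (rule 86): 1010000011011

Answer: 1010000011011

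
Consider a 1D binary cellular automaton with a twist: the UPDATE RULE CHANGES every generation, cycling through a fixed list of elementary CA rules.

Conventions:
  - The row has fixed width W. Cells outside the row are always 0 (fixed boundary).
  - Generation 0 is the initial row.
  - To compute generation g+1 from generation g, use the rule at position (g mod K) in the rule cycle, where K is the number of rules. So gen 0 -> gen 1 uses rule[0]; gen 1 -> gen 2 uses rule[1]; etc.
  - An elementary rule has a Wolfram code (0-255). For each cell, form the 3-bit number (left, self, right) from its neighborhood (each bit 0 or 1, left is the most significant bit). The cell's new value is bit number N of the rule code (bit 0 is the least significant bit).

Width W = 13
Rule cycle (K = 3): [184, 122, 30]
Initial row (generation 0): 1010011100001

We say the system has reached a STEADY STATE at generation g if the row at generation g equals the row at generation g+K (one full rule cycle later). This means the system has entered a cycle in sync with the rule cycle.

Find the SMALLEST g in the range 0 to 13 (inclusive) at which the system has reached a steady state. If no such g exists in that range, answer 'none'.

Answer: 5

Derivation:
Gen 0: 1010011100001
Gen 1 (rule 184): 0101011010000
Gen 2 (rule 122): 1010111101000
Gen 3 (rule 30): 1010100001100
Gen 4 (rule 184): 0101010001010
Gen 5 (rule 122): 1010101010101
Gen 6 (rule 30): 1010101010101
Gen 7 (rule 184): 0101010101010
Gen 8 (rule 122): 1010101010101
Gen 9 (rule 30): 1010101010101
Gen 10 (rule 184): 0101010101010
Gen 11 (rule 122): 1010101010101
Gen 12 (rule 30): 1010101010101
Gen 13 (rule 184): 0101010101010
Gen 14 (rule 122): 1010101010101
Gen 15 (rule 30): 1010101010101
Gen 16 (rule 184): 0101010101010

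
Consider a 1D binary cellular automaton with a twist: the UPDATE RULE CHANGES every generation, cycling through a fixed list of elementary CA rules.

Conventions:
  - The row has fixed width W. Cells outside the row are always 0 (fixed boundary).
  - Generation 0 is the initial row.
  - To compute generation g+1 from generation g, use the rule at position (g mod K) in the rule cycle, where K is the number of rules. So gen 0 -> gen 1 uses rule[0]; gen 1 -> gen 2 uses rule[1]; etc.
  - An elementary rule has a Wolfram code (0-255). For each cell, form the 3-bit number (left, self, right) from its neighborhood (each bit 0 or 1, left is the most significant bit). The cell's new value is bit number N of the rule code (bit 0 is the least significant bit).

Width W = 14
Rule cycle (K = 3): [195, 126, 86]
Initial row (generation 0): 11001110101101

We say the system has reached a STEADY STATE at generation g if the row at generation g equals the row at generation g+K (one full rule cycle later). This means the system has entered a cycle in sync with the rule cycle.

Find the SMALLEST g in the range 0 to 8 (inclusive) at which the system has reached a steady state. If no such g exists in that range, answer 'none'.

Answer: none

Derivation:
Gen 0: 11001110101101
Gen 1 (rule 195): 01010110000100
Gen 2 (rule 126): 11111111001110
Gen 3 (rule 86): 00000001110011
Gen 4 (rule 195): 11111110110101
Gen 5 (rule 126): 10000011111111
Gen 6 (rule 86): 11000100000001
Gen 7 (rule 195): 01011001111110
Gen 8 (rule 126): 11111111000011
Gen 9 (rule 86): 00000001100101
Gen 10 (rule 195): 11111110101000
Gen 11 (rule 126): 10000011111100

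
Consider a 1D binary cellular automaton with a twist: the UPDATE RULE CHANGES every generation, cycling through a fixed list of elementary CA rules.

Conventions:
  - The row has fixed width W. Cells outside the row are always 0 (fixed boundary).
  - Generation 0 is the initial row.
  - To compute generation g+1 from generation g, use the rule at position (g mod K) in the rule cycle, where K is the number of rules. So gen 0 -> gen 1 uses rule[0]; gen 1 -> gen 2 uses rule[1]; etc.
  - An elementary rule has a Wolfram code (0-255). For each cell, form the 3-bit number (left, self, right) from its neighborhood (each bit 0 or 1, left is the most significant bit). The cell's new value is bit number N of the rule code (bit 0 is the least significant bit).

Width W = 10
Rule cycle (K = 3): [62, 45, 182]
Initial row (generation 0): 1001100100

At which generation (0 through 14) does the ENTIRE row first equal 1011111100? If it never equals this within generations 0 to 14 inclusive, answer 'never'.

Gen 0: 1001100100
Gen 1 (rule 62): 1111011110
Gen 2 (rule 45): 1000110000
Gen 3 (rule 182): 1101001000
Gen 4 (rule 62): 1011111100
Gen 5 (rule 45): 1110000001
Gen 6 (rule 182): 0101000011
Gen 7 (rule 62): 1111100110
Gen 8 (rule 45): 1000000100
Gen 9 (rule 182): 1100001110
Gen 10 (rule 62): 1010011001
Gen 11 (rule 45): 1110010001
Gen 12 (rule 182): 0101111011
Gen 13 (rule 62): 1111000110
Gen 14 (rule 45): 1000010100

Answer: 4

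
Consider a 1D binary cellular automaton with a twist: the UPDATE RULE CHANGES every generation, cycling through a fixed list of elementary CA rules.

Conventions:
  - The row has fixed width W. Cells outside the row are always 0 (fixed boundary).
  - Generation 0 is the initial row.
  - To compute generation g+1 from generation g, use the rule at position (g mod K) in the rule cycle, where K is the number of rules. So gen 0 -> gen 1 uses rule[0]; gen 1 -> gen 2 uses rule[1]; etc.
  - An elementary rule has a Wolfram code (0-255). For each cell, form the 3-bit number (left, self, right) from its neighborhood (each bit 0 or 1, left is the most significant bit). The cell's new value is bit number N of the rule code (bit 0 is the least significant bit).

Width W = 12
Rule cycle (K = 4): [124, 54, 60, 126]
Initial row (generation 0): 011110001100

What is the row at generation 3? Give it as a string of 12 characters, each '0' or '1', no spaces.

Gen 0: 011110001100
Gen 1 (rule 124): 010011001110
Gen 2 (rule 54): 111100110001
Gen 3 (rule 60): 100010101001

Answer: 100010101001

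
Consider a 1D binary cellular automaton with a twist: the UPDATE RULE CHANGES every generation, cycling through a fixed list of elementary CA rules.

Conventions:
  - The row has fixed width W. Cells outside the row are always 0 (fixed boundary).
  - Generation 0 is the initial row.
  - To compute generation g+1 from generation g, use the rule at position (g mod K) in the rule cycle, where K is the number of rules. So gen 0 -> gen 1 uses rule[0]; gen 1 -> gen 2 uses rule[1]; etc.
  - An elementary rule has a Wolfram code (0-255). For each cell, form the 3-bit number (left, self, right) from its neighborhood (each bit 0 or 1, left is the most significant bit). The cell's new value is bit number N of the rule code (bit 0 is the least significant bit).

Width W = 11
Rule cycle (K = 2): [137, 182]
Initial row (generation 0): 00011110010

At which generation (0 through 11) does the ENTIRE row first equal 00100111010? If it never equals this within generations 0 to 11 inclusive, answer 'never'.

Gen 0: 00011110010
Gen 1 (rule 137): 11011100000
Gen 2 (rule 182): 00101010000
Gen 3 (rule 137): 10000000111
Gen 4 (rule 182): 11000001010
Gen 5 (rule 137): 10011100000
Gen 6 (rule 182): 11101010000
Gen 7 (rule 137): 11000000111
Gen 8 (rule 182): 00100001010
Gen 9 (rule 137): 10001100000
Gen 10 (rule 182): 11010010000
Gen 11 (rule 137): 10000000111

Answer: never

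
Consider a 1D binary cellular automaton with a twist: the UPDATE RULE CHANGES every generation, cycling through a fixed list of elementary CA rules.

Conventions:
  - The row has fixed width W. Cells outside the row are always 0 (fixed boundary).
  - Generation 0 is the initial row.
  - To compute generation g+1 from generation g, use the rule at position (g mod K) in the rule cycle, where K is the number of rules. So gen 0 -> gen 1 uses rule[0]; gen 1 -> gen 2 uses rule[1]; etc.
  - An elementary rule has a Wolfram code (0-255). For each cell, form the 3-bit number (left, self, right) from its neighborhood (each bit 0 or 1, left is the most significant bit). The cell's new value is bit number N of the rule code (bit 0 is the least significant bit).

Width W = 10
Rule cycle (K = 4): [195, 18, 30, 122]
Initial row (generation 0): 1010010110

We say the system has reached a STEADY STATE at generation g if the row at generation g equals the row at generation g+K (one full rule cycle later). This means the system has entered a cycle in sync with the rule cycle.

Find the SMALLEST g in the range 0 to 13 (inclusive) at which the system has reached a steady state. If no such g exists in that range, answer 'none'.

Gen 0: 1010010110
Gen 1 (rule 195): 0000100010
Gen 2 (rule 18): 0001010101
Gen 3 (rule 30): 0011010101
Gen 4 (rule 122): 0111101010
Gen 5 (rule 195): 1011100000
Gen 6 (rule 18): 0000010000
Gen 7 (rule 30): 0000111000
Gen 8 (rule 122): 0001101100
Gen 9 (rule 195): 1110100101
Gen 10 (rule 18): 0000011000
Gen 11 (rule 30): 0000110100
Gen 12 (rule 122): 0001111010
Gen 13 (rule 195): 1110111000
Gen 14 (rule 18): 0000000100
Gen 15 (rule 30): 0000001110
Gen 16 (rule 122): 0000011011
Gen 17 (rule 195): 1111101001

Answer: none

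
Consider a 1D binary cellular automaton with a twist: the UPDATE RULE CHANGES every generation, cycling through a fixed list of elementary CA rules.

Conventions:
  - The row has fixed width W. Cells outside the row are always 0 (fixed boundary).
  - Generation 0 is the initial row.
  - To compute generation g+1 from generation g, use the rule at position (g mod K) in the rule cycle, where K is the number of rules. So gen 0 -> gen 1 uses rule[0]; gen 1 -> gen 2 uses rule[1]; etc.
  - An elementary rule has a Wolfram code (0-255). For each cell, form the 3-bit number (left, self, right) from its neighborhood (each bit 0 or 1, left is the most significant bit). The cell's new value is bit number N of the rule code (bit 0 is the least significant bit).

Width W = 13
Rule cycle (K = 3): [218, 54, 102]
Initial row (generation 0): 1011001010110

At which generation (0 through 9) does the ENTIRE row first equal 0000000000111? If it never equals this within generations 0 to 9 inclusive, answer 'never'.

Answer: never

Derivation:
Gen 0: 1011001010110
Gen 1 (rule 218): 0011110000111
Gen 2 (rule 54): 0100001001000
Gen 3 (rule 102): 1100011011000
Gen 4 (rule 218): 1110111011100
Gen 5 (rule 54): 0001000100010
Gen 6 (rule 102): 0011001100110
Gen 7 (rule 218): 0111111111111
Gen 8 (rule 54): 1000000000000
Gen 9 (rule 102): 1000000000000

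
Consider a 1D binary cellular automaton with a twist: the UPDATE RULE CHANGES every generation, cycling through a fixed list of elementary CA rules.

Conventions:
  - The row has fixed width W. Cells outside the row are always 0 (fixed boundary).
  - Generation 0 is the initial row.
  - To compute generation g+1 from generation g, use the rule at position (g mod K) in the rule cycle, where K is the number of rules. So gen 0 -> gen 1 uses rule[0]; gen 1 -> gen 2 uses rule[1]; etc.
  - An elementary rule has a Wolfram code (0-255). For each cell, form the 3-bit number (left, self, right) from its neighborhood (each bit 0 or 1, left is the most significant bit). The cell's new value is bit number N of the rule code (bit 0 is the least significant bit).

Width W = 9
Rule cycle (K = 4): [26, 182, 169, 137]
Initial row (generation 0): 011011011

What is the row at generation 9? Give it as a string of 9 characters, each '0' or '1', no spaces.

Gen 0: 011011011
Gen 1 (rule 26): 110010010
Gen 2 (rule 182): 001111111
Gen 3 (rule 169): 101111110
Gen 4 (rule 137): 001111100
Gen 5 (rule 26): 011000010
Gen 6 (rule 182): 100100111
Gen 7 (rule 169): 000000110
Gen 8 (rule 137): 111110100
Gen 9 (rule 26): 100000010

Answer: 100000010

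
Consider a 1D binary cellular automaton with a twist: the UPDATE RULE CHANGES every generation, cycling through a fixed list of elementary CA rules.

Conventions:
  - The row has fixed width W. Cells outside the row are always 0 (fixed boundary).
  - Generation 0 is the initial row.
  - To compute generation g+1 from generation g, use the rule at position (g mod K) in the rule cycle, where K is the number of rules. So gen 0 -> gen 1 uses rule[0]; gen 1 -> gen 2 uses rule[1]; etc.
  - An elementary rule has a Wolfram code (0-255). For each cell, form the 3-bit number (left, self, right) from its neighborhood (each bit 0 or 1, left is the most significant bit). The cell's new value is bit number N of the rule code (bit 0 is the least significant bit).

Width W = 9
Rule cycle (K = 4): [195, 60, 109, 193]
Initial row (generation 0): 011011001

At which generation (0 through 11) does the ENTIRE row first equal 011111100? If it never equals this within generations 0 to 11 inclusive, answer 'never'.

Gen 0: 011011001
Gen 1 (rule 195): 101001010
Gen 2 (rule 60): 111101111
Gen 3 (rule 109): 100111001
Gen 4 (rule 193): 000011000
Gen 5 (rule 195): 111101011
Gen 6 (rule 60): 100011110
Gen 7 (rule 109): 101010010
Gen 8 (rule 193): 000000000
Gen 9 (rule 195): 111111111
Gen 10 (rule 60): 100000000
Gen 11 (rule 109): 101111111

Answer: never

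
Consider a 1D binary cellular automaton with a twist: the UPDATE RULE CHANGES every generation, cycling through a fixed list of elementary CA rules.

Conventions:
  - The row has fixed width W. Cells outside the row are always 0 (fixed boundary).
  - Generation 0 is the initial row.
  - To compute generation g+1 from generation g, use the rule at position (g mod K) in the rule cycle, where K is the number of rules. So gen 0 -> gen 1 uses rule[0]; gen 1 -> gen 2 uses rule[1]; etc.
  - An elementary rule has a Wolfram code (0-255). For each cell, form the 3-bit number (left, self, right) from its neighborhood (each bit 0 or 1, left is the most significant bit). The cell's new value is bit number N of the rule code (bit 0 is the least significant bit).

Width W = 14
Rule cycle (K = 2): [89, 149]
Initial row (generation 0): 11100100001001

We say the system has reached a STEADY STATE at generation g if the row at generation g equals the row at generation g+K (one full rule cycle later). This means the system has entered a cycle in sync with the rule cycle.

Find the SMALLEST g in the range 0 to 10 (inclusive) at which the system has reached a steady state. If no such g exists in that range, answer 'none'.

Gen 0: 11100100001001
Gen 1 (rule 89): 10110011100100
Gen 2 (rule 149): 10001001010111
Gen 3 (rule 89): 01100100000101
Gen 4 (rule 149): 00010111110101
Gen 5 (rule 89): 11000100010000
Gen 6 (rule 149): 00110111011111
Gen 7 (rule 89): 10110101010001
Gen 8 (rule 149): 10000101011101
Gen 9 (rule 89): 01110000010100
Gen 10 (rule 149): 00101111010111
Gen 11 (rule 89): 10001001000101
Gen 12 (rule 149): 11101101110101

Answer: none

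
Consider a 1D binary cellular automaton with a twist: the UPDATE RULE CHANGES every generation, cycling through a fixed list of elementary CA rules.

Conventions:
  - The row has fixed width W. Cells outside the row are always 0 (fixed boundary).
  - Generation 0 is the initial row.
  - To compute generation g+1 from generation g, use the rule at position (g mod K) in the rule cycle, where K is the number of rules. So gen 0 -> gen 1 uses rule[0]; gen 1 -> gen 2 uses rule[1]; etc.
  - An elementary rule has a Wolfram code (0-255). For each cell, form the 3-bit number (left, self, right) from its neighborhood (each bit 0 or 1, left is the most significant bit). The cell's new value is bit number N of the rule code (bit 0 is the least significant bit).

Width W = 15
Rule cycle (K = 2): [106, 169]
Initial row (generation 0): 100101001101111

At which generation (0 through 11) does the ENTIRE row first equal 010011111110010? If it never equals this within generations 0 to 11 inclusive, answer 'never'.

Gen 0: 100101001101111
Gen 1 (rule 106): 001010011111001
Gen 2 (rule 169): 100100011110000
Gen 3 (rule 106): 001000110010000
Gen 4 (rule 169): 100010100000111
Gen 5 (rule 106): 000101000001101
Gen 6 (rule 169): 110010011101010
Gen 7 (rule 106): 110100110110100
Gen 8 (rule 169): 101000101101001
Gen 9 (rule 106): 010001011110010
Gen 10 (rule 169): 000100111100000
Gen 11 (rule 106): 001001100100000

Answer: never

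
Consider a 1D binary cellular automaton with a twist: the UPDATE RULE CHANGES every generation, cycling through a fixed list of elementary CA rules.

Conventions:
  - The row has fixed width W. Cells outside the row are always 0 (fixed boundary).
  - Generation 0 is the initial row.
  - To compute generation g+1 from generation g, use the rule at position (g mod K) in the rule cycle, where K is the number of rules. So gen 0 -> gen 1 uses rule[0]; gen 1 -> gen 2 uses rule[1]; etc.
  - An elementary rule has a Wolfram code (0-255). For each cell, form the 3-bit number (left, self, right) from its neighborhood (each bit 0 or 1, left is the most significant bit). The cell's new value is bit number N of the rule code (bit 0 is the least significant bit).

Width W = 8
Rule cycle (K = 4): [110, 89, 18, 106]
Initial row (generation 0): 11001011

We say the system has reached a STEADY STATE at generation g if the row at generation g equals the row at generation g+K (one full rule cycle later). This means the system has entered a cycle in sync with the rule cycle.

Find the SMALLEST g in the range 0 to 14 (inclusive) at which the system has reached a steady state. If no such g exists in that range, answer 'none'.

Answer: 8

Derivation:
Gen 0: 11001011
Gen 1 (rule 110): 11011111
Gen 2 (rule 89): 11010001
Gen 3 (rule 18): 00001010
Gen 4 (rule 106): 00010100
Gen 5 (rule 110): 00111100
Gen 6 (rule 89): 10100111
Gen 7 (rule 18): 00011000
Gen 8 (rule 106): 00111000
Gen 9 (rule 110): 01101000
Gen 10 (rule 89): 01100111
Gen 11 (rule 18): 10011000
Gen 12 (rule 106): 00111000
Gen 13 (rule 110): 01101000
Gen 14 (rule 89): 01100111
Gen 15 (rule 18): 10011000
Gen 16 (rule 106): 00111000
Gen 17 (rule 110): 01101000
Gen 18 (rule 89): 01100111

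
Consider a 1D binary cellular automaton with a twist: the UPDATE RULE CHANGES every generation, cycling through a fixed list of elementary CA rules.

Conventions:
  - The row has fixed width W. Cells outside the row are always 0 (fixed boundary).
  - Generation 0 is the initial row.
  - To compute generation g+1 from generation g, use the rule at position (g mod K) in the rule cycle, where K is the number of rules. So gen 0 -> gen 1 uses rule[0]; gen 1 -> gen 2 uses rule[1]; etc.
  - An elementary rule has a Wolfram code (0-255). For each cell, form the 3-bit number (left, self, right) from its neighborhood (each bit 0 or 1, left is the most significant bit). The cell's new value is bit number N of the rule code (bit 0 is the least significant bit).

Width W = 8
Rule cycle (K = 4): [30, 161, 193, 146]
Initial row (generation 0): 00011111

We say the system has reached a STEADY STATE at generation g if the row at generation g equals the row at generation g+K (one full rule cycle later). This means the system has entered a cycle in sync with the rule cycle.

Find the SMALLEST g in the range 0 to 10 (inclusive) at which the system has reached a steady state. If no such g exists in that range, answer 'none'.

Answer: 6

Derivation:
Gen 0: 00011111
Gen 1 (rule 30): 00110000
Gen 2 (rule 161): 10000111
Gen 3 (rule 193): 00110011
Gen 4 (rule 146): 01001100
Gen 5 (rule 30): 11111010
Gen 6 (rule 161): 01110100
Gen 7 (rule 193): 00110001
Gen 8 (rule 146): 01001010
Gen 9 (rule 30): 11111011
Gen 10 (rule 161): 01110100
Gen 11 (rule 193): 00110001
Gen 12 (rule 146): 01001010
Gen 13 (rule 30): 11111011
Gen 14 (rule 161): 01110100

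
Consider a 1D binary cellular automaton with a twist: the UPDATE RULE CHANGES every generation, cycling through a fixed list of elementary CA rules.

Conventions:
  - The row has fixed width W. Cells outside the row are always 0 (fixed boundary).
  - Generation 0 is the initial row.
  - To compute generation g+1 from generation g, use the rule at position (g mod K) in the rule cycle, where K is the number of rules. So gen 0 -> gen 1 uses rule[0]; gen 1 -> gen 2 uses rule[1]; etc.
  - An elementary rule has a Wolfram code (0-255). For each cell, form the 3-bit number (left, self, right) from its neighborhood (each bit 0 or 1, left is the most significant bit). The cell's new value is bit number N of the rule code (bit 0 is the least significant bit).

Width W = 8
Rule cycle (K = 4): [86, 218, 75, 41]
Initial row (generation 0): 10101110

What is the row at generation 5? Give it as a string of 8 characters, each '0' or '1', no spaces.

Answer: 11000111

Derivation:
Gen 0: 10101110
Gen 1 (rule 86): 10100011
Gen 2 (rule 218): 00010111
Gen 3 (rule 75): 11100101
Gen 4 (rule 41): 10000010
Gen 5 (rule 86): 11000111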